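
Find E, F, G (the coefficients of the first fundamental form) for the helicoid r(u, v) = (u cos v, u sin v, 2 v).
E = 1;  F = 0;  G = u^2 + 4

Compute partials: r_u = (cos(v), sin(v), 0), r_v = (-u*sin(v), u*cos(v), 2). Then
  E = r_u · r_u = 1,
  F = r_u · r_v = 0,
  G = r_v · r_v = u^2 + 4.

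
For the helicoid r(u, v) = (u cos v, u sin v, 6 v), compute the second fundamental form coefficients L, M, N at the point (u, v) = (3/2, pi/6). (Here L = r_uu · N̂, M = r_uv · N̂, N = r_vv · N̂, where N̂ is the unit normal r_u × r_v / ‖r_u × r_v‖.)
L = 0;  M = -4*sqrt(17)/17;  N = 0

Compute the unit normal N̂(u, v) = (6*sin(v)/sqrt(u^2 + 36), -6*cos(v)/sqrt(u^2 + 36), u/sqrt(u^2 + 36)), and the second partials r_uu, r_uv, r_vv. Take dot products:
  L(u, v) = r_uu · N̂ = 0,
  M(u, v) = r_uv · N̂ = -6/sqrt(u^2 + 36),
  N(u, v) = r_vv · N̂ = 0.
Evaluating at (u, v) = (3/2, pi/6):
  L = 0, M = -4*sqrt(17)/17, N = 0.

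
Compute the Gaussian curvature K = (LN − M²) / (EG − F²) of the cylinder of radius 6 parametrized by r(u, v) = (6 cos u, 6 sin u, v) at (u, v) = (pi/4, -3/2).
K = 0

Coefficients of the first fundamental form: E = 36, F = 0, G = 1.
Coefficients of the second fundamental form: L = -6, M = 0, N = 0.
Assemble K = (LN − M²)/(EG − F²) = 0. At (u, v) = (pi/4, -3/2): K = 0.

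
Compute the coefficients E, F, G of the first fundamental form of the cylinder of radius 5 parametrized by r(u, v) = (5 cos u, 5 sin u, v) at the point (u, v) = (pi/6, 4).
E = 25;  F = 0;  G = 1

Partials: r_u = (-5*sin(u), 5*cos(u), 0), r_v = (0, 0, 1). As functions of (u, v):
  E = r_u · r_u = 25,
  F = r_u · r_v = 0,
  G = r_v · r_v = 1.
Evaluating at (u, v) = (pi/6, 4): E = 25, F = 0, G = 1.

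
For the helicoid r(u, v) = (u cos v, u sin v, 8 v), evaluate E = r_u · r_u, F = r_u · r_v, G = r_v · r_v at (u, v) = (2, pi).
E = 1;  F = 0;  G = 68

Partials: r_u = (cos(v), sin(v), 0), r_v = (-u*sin(v), u*cos(v), 8). As functions of (u, v):
  E = r_u · r_u = 1,
  F = r_u · r_v = 0,
  G = r_v · r_v = u^2 + 64.
Evaluating at (u, v) = (2, pi): E = 1, F = 0, G = 68.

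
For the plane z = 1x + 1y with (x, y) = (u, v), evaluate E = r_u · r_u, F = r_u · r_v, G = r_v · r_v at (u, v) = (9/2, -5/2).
E = 2;  F = 1;  G = 2

Partials: r_u = (1, 0, 1), r_v = (0, 1, 1). As functions of (u, v):
  E = r_u · r_u = 2,
  F = r_u · r_v = 1,
  G = r_v · r_v = 2.
Evaluating at (u, v) = (9/2, -5/2): E = 2, F = 1, G = 2.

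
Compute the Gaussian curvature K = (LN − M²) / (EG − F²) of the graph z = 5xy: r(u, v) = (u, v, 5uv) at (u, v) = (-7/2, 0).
K = -400/1510441

Coefficients of the first fundamental form: E = 25*v^2 + 1, F = 25*u*v, G = 25*u^2 + 1.
Coefficients of the second fundamental form: L = 0, M = 5/sqrt(25*u^2 + 25*v^2 + 1), N = 0.
Assemble K = (LN − M²)/(EG − F²) = -25/(625*u^4 + 1250*u^2*v^2 + 50*u^2 + 625*v^4 + 50*v^2 + 1). At (u, v) = (-7/2, 0): K = -400/1510441.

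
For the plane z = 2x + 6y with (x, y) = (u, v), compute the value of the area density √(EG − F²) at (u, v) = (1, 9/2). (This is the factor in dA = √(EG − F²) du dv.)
√(EG − F²)|_{(1, 9/2)} = sqrt(41)

E = 5, F = 12, G = 37, so EG − F² = 41. Taking the positive square root: √(EG − F²) = sqrt(41). At (u, v) = (1, 9/2): sqrt(41).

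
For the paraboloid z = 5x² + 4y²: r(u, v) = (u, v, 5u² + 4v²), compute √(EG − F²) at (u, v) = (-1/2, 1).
√(EG − F²)|_{(-1/2, 1)} = 3*sqrt(10)

E = 100*u^2 + 1, F = 80*u*v, G = 64*v^2 + 1; EG − F² = 100*u^2 + 64*v^2 + 1; √(EG − F²) = sqrt(100*u^2 + 64*v^2 + 1). At the given point: 3*sqrt(10).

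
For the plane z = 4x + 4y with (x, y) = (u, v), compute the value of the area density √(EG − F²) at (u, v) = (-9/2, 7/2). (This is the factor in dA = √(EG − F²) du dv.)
√(EG − F²)|_{(-9/2, 7/2)} = sqrt(33)

E = 17, F = 16, G = 17, so EG − F² = 33. Taking the positive square root: √(EG − F²) = sqrt(33). At (u, v) = (-9/2, 7/2): sqrt(33).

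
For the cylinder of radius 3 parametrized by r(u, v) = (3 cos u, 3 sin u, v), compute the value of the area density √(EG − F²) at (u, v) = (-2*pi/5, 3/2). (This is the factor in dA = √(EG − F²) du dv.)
√(EG − F²)|_{(-2*pi/5, 3/2)} = 3

E = 9, F = 0, G = 1, so EG − F² = 9. Taking the positive square root: √(EG − F²) = 3. At (u, v) = (-2*pi/5, 3/2): 3.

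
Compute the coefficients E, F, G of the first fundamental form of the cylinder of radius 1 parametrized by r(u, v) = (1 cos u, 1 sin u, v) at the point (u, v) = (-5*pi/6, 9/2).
E = 1;  F = 0;  G = 1

Partials: r_u = (-sin(u), cos(u), 0), r_v = (0, 0, 1). As functions of (u, v):
  E = r_u · r_u = 1,
  F = r_u · r_v = 0,
  G = r_v · r_v = 1.
Evaluating at (u, v) = (-5*pi/6, 9/2): E = 1, F = 0, G = 1.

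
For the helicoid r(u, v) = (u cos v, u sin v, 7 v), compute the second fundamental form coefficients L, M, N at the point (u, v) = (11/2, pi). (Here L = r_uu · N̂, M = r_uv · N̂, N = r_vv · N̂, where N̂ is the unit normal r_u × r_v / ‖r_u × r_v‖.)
L = 0;  M = -14*sqrt(317)/317;  N = 0

Compute the unit normal N̂(u, v) = (7*sin(v)/sqrt(u^2 + 49), -7*cos(v)/sqrt(u^2 + 49), u/sqrt(u^2 + 49)), and the second partials r_uu, r_uv, r_vv. Take dot products:
  L(u, v) = r_uu · N̂ = 0,
  M(u, v) = r_uv · N̂ = -7/sqrt(u^2 + 49),
  N(u, v) = r_vv · N̂ = 0.
Evaluating at (u, v) = (11/2, pi):
  L = 0, M = -14*sqrt(317)/317, N = 0.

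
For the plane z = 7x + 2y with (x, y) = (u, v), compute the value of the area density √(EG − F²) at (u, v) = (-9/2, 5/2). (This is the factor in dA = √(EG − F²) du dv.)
√(EG − F²)|_{(-9/2, 5/2)} = 3*sqrt(6)

E = 50, F = 14, G = 5, so EG − F² = 54. Taking the positive square root: √(EG − F²) = 3*sqrt(6). At (u, v) = (-9/2, 5/2): 3*sqrt(6).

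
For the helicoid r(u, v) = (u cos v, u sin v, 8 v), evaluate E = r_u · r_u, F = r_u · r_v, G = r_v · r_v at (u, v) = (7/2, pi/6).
E = 1;  F = 0;  G = 305/4

Partials: r_u = (cos(v), sin(v), 0), r_v = (-u*sin(v), u*cos(v), 8). As functions of (u, v):
  E = r_u · r_u = 1,
  F = r_u · r_v = 0,
  G = r_v · r_v = u^2 + 64.
Evaluating at (u, v) = (7/2, pi/6): E = 1, F = 0, G = 305/4.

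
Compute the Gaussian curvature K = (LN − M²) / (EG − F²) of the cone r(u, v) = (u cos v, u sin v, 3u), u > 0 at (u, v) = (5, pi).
K = 0

Coefficients of the first fundamental form: E = 10, F = 0, G = u^2.
Coefficients of the second fundamental form: L = 0, M = 0, N = 3*sqrt(10)*u^2/(10*Abs(u)).
Assemble K = (LN − M²)/(EG − F²) = 0. At (u, v) = (5, pi): K = 0.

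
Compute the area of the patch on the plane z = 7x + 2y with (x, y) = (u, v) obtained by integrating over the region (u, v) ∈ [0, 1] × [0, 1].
Area = 3*sqrt(6)

Area = ∫∫ √(EG − F²) du dv with √(EG − F²) = 3*sqrt(6). Integrating over [0, 1] × [0, 1] gives 3*sqrt(6).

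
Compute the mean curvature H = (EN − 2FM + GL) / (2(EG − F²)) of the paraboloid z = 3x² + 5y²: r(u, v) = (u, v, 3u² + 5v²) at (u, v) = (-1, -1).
H = 488*sqrt(137)/18769

With E = 36*u^2 + 1, F = 60*u*v, G = 100*v^2 + 1, L = 6/sqrt(36*u^2 + 100*v^2 + 1), M = 0, N = 10/sqrt(36*u^2 + 100*v^2 + 1), assemble
  H = (EN − 2FM + GL) / (2(EG − F²)) = 4*(45*u^2 + 75*v^2 + 2)/(36*u^2 + 100*v^2 + 1)^(3/2).
At (u, v) = (-1, -1): H = 488*sqrt(137)/18769.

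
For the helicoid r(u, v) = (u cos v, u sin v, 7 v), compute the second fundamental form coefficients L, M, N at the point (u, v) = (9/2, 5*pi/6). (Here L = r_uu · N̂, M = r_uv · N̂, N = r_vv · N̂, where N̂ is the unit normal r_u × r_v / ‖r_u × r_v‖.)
L = 0;  M = -14*sqrt(277)/277;  N = 0

Compute the unit normal N̂(u, v) = (7*sin(v)/sqrt(u^2 + 49), -7*cos(v)/sqrt(u^2 + 49), u/sqrt(u^2 + 49)), and the second partials r_uu, r_uv, r_vv. Take dot products:
  L(u, v) = r_uu · N̂ = 0,
  M(u, v) = r_uv · N̂ = -7/sqrt(u^2 + 49),
  N(u, v) = r_vv · N̂ = 0.
Evaluating at (u, v) = (9/2, 5*pi/6):
  L = 0, M = -14*sqrt(277)/277, N = 0.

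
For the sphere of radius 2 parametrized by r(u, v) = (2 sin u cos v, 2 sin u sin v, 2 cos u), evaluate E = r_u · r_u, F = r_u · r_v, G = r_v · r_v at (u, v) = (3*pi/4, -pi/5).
E = 4;  F = 0;  G = 2

Partials: r_u = (2*cos(u)*cos(v), 2*sin(v)*cos(u), -2*sin(u)), r_v = (-2*sin(u)*sin(v), 2*sin(u)*cos(v), 0). As functions of (u, v):
  E = r_u · r_u = 4,
  F = r_u · r_v = 0,
  G = r_v · r_v = 4*sin(u)^2.
Evaluating at (u, v) = (3*pi/4, -pi/5): E = 4, F = 0, G = 2.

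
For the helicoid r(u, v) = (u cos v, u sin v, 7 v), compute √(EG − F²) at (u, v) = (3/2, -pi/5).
√(EG − F²)|_{(3/2, -pi/5)} = sqrt(205)/2

E = 1, F = 0, G = u^2 + 49; EG − F² = u^2 + 49; √(EG − F²) = sqrt(u^2 + 49). At the given point: sqrt(205)/2.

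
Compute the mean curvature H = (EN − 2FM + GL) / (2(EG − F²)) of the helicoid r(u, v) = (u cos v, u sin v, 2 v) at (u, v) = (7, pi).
H = 0

With E = 1, F = 0, G = u^2 + 4, L = 0, M = -2/sqrt(u^2 + 4), N = 0, assemble
  H = (EN − 2FM + GL) / (2(EG − F²)) = 0.
At (u, v) = (7, pi): H = 0.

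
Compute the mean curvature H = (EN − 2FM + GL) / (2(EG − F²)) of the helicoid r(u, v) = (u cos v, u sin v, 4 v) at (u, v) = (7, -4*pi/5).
H = 0

With E = 1, F = 0, G = u^2 + 16, L = 0, M = -4/sqrt(u^2 + 16), N = 0, assemble
  H = (EN − 2FM + GL) / (2(EG − F²)) = 0.
At (u, v) = (7, -4*pi/5): H = 0.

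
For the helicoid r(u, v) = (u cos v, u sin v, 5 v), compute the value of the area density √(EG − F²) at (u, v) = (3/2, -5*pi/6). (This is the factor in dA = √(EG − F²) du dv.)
√(EG − F²)|_{(3/2, -5*pi/6)} = sqrt(109)/2

E = 1, F = 0, G = u^2 + 25, so EG − F² = u^2 + 25. Taking the positive square root: √(EG − F²) = sqrt(u^2 + 25). At (u, v) = (3/2, -5*pi/6): sqrt(109)/2.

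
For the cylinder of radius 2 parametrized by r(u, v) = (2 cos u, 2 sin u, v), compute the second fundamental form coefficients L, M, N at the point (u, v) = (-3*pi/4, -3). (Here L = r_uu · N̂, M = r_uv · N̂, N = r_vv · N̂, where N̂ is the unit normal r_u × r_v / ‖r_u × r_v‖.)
L = -2;  M = 0;  N = 0

Compute the unit normal N̂(u, v) = (cos(u), sin(u), 0), and the second partials r_uu, r_uv, r_vv. Take dot products:
  L(u, v) = r_uu · N̂ = -2,
  M(u, v) = r_uv · N̂ = 0,
  N(u, v) = r_vv · N̂ = 0.
Evaluating at (u, v) = (-3*pi/4, -3):
  L = -2, M = 0, N = 0.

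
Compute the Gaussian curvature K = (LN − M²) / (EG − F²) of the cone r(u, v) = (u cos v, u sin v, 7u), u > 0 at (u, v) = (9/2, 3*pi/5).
K = 0

Coefficients of the first fundamental form: E = 50, F = 0, G = u^2.
Coefficients of the second fundamental form: L = 0, M = 0, N = 7*sqrt(2)*u^2/(10*Abs(u)).
Assemble K = (LN − M²)/(EG − F²) = 0. At (u, v) = (9/2, 3*pi/5): K = 0.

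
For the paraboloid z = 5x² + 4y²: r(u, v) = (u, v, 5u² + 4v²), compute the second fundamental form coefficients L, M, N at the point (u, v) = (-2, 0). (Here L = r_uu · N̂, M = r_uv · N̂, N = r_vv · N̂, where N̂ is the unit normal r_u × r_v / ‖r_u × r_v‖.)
L = 10*sqrt(401)/401;  M = 0;  N = 8*sqrt(401)/401

Compute the unit normal N̂(u, v) = (-10*u/sqrt(100*u^2 + 64*v^2 + 1), -8*v/sqrt(100*u^2 + 64*v^2 + 1), 1/sqrt(100*u^2 + 64*v^2 + 1)), and the second partials r_uu, r_uv, r_vv. Take dot products:
  L(u, v) = r_uu · N̂ = 10/sqrt(100*u^2 + 64*v^2 + 1),
  M(u, v) = r_uv · N̂ = 0,
  N(u, v) = r_vv · N̂ = 8/sqrt(100*u^2 + 64*v^2 + 1).
Evaluating at (u, v) = (-2, 0):
  L = 10*sqrt(401)/401, M = 0, N = 8*sqrt(401)/401.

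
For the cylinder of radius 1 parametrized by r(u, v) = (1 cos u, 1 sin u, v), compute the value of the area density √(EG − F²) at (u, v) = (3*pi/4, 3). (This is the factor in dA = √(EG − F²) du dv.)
√(EG − F²)|_{(3*pi/4, 3)} = 1

E = 1, F = 0, G = 1, so EG − F² = 1. Taking the positive square root: √(EG − F²) = 1. At (u, v) = (3*pi/4, 3): 1.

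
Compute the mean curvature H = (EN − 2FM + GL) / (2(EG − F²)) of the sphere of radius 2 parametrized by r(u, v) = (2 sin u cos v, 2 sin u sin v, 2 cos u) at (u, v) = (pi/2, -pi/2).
H = -1/2

With E = 4, F = 0, G = 4*sin(u)^2, L = -2*sin(u)/Abs(sin(u)), M = 0, N = -2*sin(u)^3/Abs(sin(u)), assemble
  H = (EN − 2FM + GL) / (2(EG − F²)) = -sin(u)/(2*Abs(sin(u))).
At (u, v) = (pi/2, -pi/2): H = -1/2.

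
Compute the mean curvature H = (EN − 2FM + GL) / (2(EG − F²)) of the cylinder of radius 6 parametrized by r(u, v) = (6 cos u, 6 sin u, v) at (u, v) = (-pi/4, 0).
H = -1/12

With E = 36, F = 0, G = 1, L = -6, M = 0, N = 0, assemble
  H = (EN − 2FM + GL) / (2(EG − F²)) = -1/12.
At (u, v) = (-pi/4, 0): H = -1/12.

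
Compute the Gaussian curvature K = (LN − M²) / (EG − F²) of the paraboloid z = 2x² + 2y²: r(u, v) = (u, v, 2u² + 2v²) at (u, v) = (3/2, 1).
K = 16/2809

Coefficients of the first fundamental form: E = 16*u^2 + 1, F = 16*u*v, G = 16*v^2 + 1.
Coefficients of the second fundamental form: L = 4/sqrt(16*u^2 + 16*v^2 + 1), M = 0, N = 4/sqrt(16*u^2 + 16*v^2 + 1).
Assemble K = (LN − M²)/(EG − F²) = 16/(256*u^4 + 512*u^2*v^2 + 32*u^2 + 256*v^4 + 32*v^2 + 1). At (u, v) = (3/2, 1): K = 16/2809.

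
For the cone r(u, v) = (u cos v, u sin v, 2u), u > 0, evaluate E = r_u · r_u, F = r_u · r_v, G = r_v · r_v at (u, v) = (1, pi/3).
E = 5;  F = 0;  G = 1

Partials: r_u = (cos(v), sin(v), 2), r_v = (-u*sin(v), u*cos(v), 0). As functions of (u, v):
  E = r_u · r_u = 5,
  F = r_u · r_v = 0,
  G = r_v · r_v = u^2.
Evaluating at (u, v) = (1, pi/3): E = 5, F = 0, G = 1.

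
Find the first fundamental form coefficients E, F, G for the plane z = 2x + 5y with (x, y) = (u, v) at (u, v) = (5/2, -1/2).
E = 5;  F = 10;  G = 26

Partials: r_u = (1, 0, 2), r_v = (0, 1, 5). As functions of (u, v):
  E = r_u · r_u = 5,
  F = r_u · r_v = 10,
  G = r_v · r_v = 26.
Evaluating at (u, v) = (5/2, -1/2): E = 5, F = 10, G = 26.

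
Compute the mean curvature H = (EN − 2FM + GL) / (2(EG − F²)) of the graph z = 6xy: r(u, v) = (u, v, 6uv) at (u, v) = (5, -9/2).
H = 243*sqrt(1630)/132845

With E = 36*v^2 + 1, F = 36*u*v, G = 36*u^2 + 1, L = 0, M = 6/sqrt(36*u^2 + 36*v^2 + 1), N = 0, assemble
  H = (EN − 2FM + GL) / (2(EG − F²)) = -216*u*v/(36*u^2 + 36*v^2 + 1)^(3/2).
At (u, v) = (5, -9/2): H = 243*sqrt(1630)/132845.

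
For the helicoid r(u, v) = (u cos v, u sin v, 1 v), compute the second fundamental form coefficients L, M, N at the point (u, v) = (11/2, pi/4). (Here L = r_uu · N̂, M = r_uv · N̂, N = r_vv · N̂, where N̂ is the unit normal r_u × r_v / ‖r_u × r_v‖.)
L = 0;  M = -2*sqrt(5)/25;  N = 0

Compute the unit normal N̂(u, v) = (sin(v)/sqrt(u^2 + 1), -cos(v)/sqrt(u^2 + 1), u/sqrt(u^2 + 1)), and the second partials r_uu, r_uv, r_vv. Take dot products:
  L(u, v) = r_uu · N̂ = 0,
  M(u, v) = r_uv · N̂ = -1/sqrt(u^2 + 1),
  N(u, v) = r_vv · N̂ = 0.
Evaluating at (u, v) = (11/2, pi/4):
  L = 0, M = -2*sqrt(5)/25, N = 0.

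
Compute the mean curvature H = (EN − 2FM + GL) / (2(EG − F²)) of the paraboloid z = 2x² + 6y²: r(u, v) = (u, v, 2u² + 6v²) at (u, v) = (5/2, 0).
H = 608*sqrt(101)/10201

With E = 16*u^2 + 1, F = 48*u*v, G = 144*v^2 + 1, L = 4/sqrt(16*u^2 + 144*v^2 + 1), M = 0, N = 12/sqrt(16*u^2 + 144*v^2 + 1), assemble
  H = (EN − 2FM + GL) / (2(EG − F²)) = 8*(12*u^2 + 36*v^2 + 1)/(16*u^2 + 144*v^2 + 1)^(3/2).
At (u, v) = (5/2, 0): H = 608*sqrt(101)/10201.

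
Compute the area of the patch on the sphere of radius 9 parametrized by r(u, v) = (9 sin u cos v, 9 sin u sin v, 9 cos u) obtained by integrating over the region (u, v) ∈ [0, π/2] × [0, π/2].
Area = 81*pi/2

Area = ∫∫ √(EG − F²) du dv with √(EG − F²) = 81*Abs(sin(u)). Integrating over [0, π/2] × [0, π/2] gives 81*pi/2.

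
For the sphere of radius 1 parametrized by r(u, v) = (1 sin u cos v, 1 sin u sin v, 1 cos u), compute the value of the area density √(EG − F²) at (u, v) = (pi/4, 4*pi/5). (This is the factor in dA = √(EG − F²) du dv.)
√(EG − F²)|_{(pi/4, 4*pi/5)} = sqrt(2)/2

E = 1, F = 0, G = sin(u)^2, so EG − F² = sin(u)^2. Taking the positive square root: √(EG − F²) = Abs(sin(u)). At (u, v) = (pi/4, 4*pi/5): sqrt(2)/2.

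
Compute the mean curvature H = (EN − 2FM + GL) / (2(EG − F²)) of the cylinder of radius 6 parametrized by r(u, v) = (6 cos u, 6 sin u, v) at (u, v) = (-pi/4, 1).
H = -1/12

With E = 36, F = 0, G = 1, L = -6, M = 0, N = 0, assemble
  H = (EN − 2FM + GL) / (2(EG − F²)) = -1/12.
At (u, v) = (-pi/4, 1): H = -1/12.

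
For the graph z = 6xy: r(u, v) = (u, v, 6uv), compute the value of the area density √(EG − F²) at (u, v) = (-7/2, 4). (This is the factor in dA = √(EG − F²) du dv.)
√(EG − F²)|_{(-7/2, 4)} = sqrt(1018)

E = 36*v^2 + 1, F = 36*u*v, G = 36*u^2 + 1, so EG − F² = 36*u^2 + 36*v^2 + 1. Taking the positive square root: √(EG − F²) = sqrt(36*u^2 + 36*v^2 + 1). At (u, v) = (-7/2, 4): sqrt(1018).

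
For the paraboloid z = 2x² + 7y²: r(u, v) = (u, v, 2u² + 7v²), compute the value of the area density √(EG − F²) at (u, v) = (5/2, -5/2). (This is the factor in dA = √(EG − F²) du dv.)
√(EG − F²)|_{(5/2, -5/2)} = sqrt(1326)

E = 16*u^2 + 1, F = 56*u*v, G = 196*v^2 + 1, so EG − F² = 16*u^2 + 196*v^2 + 1. Taking the positive square root: √(EG − F²) = sqrt(16*u^2 + 196*v^2 + 1). At (u, v) = (5/2, -5/2): sqrt(1326).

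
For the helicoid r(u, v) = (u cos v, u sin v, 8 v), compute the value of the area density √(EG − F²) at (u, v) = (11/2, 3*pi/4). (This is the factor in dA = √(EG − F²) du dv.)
√(EG − F²)|_{(11/2, 3*pi/4)} = sqrt(377)/2

E = 1, F = 0, G = u^2 + 64, so EG − F² = u^2 + 64. Taking the positive square root: √(EG − F²) = sqrt(u^2 + 64). At (u, v) = (11/2, 3*pi/4): sqrt(377)/2.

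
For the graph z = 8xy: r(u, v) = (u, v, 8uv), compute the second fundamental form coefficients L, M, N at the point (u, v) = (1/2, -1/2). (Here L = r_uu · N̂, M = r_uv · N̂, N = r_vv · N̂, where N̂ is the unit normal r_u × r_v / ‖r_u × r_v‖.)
L = 0;  M = 8*sqrt(33)/33;  N = 0

Compute the unit normal N̂(u, v) = (-8*v/sqrt(64*u^2 + 64*v^2 + 1), -8*u/sqrt(64*u^2 + 64*v^2 + 1), 1/sqrt(64*u^2 + 64*v^2 + 1)), and the second partials r_uu, r_uv, r_vv. Take dot products:
  L(u, v) = r_uu · N̂ = 0,
  M(u, v) = r_uv · N̂ = 8/sqrt(64*u^2 + 64*v^2 + 1),
  N(u, v) = r_vv · N̂ = 0.
Evaluating at (u, v) = (1/2, -1/2):
  L = 0, M = 8*sqrt(33)/33, N = 0.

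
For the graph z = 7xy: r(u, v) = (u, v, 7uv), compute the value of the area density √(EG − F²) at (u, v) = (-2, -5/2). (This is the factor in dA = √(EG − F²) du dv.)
√(EG − F²)|_{(-2, -5/2)} = sqrt(2013)/2

E = 49*v^2 + 1, F = 49*u*v, G = 49*u^2 + 1, so EG − F² = 49*u^2 + 49*v^2 + 1. Taking the positive square root: √(EG − F²) = sqrt(49*u^2 + 49*v^2 + 1). At (u, v) = (-2, -5/2): sqrt(2013)/2.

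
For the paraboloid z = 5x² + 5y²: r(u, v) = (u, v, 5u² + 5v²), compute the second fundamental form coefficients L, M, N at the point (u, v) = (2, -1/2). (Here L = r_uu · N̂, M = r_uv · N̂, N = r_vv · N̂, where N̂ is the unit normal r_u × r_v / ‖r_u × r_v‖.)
L = 5*sqrt(426)/213;  M = 0;  N = 5*sqrt(426)/213

Compute the unit normal N̂(u, v) = (-10*u/sqrt(100*u^2 + 100*v^2 + 1), -10*v/sqrt(100*u^2 + 100*v^2 + 1), 1/sqrt(100*u^2 + 100*v^2 + 1)), and the second partials r_uu, r_uv, r_vv. Take dot products:
  L(u, v) = r_uu · N̂ = 10/sqrt(100*u^2 + 100*v^2 + 1),
  M(u, v) = r_uv · N̂ = 0,
  N(u, v) = r_vv · N̂ = 10/sqrt(100*u^2 + 100*v^2 + 1).
Evaluating at (u, v) = (2, -1/2):
  L = 5*sqrt(426)/213, M = 0, N = 5*sqrt(426)/213.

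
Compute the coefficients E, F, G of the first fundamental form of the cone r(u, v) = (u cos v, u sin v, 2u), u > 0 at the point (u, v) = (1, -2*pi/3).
E = 5;  F = 0;  G = 1

Partials: r_u = (cos(v), sin(v), 2), r_v = (-u*sin(v), u*cos(v), 0). As functions of (u, v):
  E = r_u · r_u = 5,
  F = r_u · r_v = 0,
  G = r_v · r_v = u^2.
Evaluating at (u, v) = (1, -2*pi/3): E = 5, F = 0, G = 1.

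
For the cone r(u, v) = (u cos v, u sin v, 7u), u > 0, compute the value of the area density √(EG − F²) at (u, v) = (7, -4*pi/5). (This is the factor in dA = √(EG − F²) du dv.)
√(EG − F²)|_{(7, -4*pi/5)} = 35*sqrt(2)

E = 50, F = 0, G = u^2, so EG − F² = 50*u^2. Taking the positive square root: √(EG − F²) = 5*sqrt(2)*Abs(u). At (u, v) = (7, -4*pi/5): 35*sqrt(2).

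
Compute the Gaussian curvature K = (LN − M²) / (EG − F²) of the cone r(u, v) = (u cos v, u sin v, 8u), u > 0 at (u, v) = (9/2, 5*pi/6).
K = 0

Coefficients of the first fundamental form: E = 65, F = 0, G = u^2.
Coefficients of the second fundamental form: L = 0, M = 0, N = 8*sqrt(65)*u^2/(65*Abs(u)).
Assemble K = (LN − M²)/(EG − F²) = 0. At (u, v) = (9/2, 5*pi/6): K = 0.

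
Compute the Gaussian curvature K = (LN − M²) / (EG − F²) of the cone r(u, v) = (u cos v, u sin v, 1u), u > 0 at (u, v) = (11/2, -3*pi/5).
K = 0

Coefficients of the first fundamental form: E = 2, F = 0, G = u^2.
Coefficients of the second fundamental form: L = 0, M = 0, N = sqrt(2)*u^2/(2*Abs(u)).
Assemble K = (LN − M²)/(EG − F²) = 0. At (u, v) = (11/2, -3*pi/5): K = 0.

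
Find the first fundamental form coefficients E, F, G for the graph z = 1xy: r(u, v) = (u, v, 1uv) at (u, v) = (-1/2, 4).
E = 17;  F = -2;  G = 5/4

Partials: r_u = (1, 0, v), r_v = (0, 1, u). As functions of (u, v):
  E = r_u · r_u = v^2 + 1,
  F = r_u · r_v = u*v,
  G = r_v · r_v = u^2 + 1.
Evaluating at (u, v) = (-1/2, 4): E = 17, F = -2, G = 5/4.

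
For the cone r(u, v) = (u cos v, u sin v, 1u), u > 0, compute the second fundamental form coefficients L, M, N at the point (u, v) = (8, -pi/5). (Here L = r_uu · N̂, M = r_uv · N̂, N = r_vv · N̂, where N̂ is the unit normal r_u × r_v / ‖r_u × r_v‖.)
L = 0;  M = 0;  N = 4*sqrt(2)

Compute the unit normal N̂(u, v) = (-sqrt(2)*u*cos(v)/(2*Abs(u)), -sqrt(2)*u*sin(v)/(2*Abs(u)), sqrt(2)*u/(2*Abs(u))), and the second partials r_uu, r_uv, r_vv. Take dot products:
  L(u, v) = r_uu · N̂ = 0,
  M(u, v) = r_uv · N̂ = 0,
  N(u, v) = r_vv · N̂ = sqrt(2)*u^2/(2*Abs(u)).
Evaluating at (u, v) = (8, -pi/5):
  L = 0, M = 0, N = 4*sqrt(2).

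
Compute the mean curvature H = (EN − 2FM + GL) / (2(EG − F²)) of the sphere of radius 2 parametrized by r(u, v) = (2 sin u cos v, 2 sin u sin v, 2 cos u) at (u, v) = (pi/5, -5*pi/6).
H = -1/2

With E = 4, F = 0, G = 4*sin(u)^2, L = -2*sin(u)/Abs(sin(u)), M = 0, N = -2*sin(u)^3/Abs(sin(u)), assemble
  H = (EN − 2FM + GL) / (2(EG − F²)) = -sin(u)/(2*Abs(sin(u))).
At (u, v) = (pi/5, -5*pi/6): H = -1/2.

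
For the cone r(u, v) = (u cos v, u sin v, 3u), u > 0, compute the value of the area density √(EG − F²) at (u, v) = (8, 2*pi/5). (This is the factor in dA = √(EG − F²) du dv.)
√(EG − F²)|_{(8, 2*pi/5)} = 8*sqrt(10)

E = 10, F = 0, G = u^2, so EG − F² = 10*u^2. Taking the positive square root: √(EG − F²) = sqrt(10)*Abs(u). At (u, v) = (8, 2*pi/5): 8*sqrt(10).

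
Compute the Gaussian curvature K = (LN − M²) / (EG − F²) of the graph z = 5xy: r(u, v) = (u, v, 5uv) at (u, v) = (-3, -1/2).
K = -400/863041

Coefficients of the first fundamental form: E = 25*v^2 + 1, F = 25*u*v, G = 25*u^2 + 1.
Coefficients of the second fundamental form: L = 0, M = 5/sqrt(25*u^2 + 25*v^2 + 1), N = 0.
Assemble K = (LN − M²)/(EG − F²) = -25/(625*u^4 + 1250*u^2*v^2 + 50*u^2 + 625*v^4 + 50*v^2 + 1). At (u, v) = (-3, -1/2): K = -400/863041.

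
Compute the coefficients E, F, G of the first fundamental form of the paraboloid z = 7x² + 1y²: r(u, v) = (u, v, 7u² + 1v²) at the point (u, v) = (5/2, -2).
E = 1226;  F = -140;  G = 17

Partials: r_u = (1, 0, 14*u), r_v = (0, 1, 2*v). As functions of (u, v):
  E = r_u · r_u = 196*u^2 + 1,
  F = r_u · r_v = 28*u*v,
  G = r_v · r_v = 4*v^2 + 1.
Evaluating at (u, v) = (5/2, -2): E = 1226, F = -140, G = 17.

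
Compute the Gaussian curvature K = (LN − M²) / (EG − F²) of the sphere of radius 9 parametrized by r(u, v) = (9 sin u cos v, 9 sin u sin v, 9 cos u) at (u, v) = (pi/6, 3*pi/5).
K = 1/81

Coefficients of the first fundamental form: E = 81, F = 0, G = 81*sin(u)^2.
Coefficients of the second fundamental form: L = -9*sin(u)/Abs(sin(u)), M = 0, N = -9*sin(u)^3/Abs(sin(u)).
Assemble K = (LN − M²)/(EG − F²) = 1/81. At (u, v) = (pi/6, 3*pi/5): K = 1/81.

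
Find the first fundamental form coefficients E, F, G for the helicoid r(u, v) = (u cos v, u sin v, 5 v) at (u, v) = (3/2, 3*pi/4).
E = 1;  F = 0;  G = 109/4

Partials: r_u = (cos(v), sin(v), 0), r_v = (-u*sin(v), u*cos(v), 5). As functions of (u, v):
  E = r_u · r_u = 1,
  F = r_u · r_v = 0,
  G = r_v · r_v = u^2 + 25.
Evaluating at (u, v) = (3/2, 3*pi/4): E = 1, F = 0, G = 109/4.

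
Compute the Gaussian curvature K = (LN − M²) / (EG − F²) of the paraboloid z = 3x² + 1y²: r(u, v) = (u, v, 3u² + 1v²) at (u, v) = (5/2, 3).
K = 3/17161

Coefficients of the first fundamental form: E = 36*u^2 + 1, F = 12*u*v, G = 4*v^2 + 1.
Coefficients of the second fundamental form: L = 6/sqrt(36*u^2 + 4*v^2 + 1), M = 0, N = 2/sqrt(36*u^2 + 4*v^2 + 1).
Assemble K = (LN − M²)/(EG − F²) = 12/(1296*u^4 + 288*u^2*v^2 + 72*u^2 + 16*v^4 + 8*v^2 + 1). At (u, v) = (5/2, 3): K = 3/17161.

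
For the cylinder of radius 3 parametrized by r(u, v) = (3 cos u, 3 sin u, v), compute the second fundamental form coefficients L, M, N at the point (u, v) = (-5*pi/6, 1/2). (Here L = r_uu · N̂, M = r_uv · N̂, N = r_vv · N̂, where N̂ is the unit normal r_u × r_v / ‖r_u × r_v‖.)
L = -3;  M = 0;  N = 0

Compute the unit normal N̂(u, v) = (cos(u), sin(u), 0), and the second partials r_uu, r_uv, r_vv. Take dot products:
  L(u, v) = r_uu · N̂ = -3,
  M(u, v) = r_uv · N̂ = 0,
  N(u, v) = r_vv · N̂ = 0.
Evaluating at (u, v) = (-5*pi/6, 1/2):
  L = -3, M = 0, N = 0.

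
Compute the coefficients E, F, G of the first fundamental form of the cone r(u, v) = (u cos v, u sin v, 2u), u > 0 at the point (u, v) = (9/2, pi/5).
E = 5;  F = 0;  G = 81/4

Partials: r_u = (cos(v), sin(v), 2), r_v = (-u*sin(v), u*cos(v), 0). As functions of (u, v):
  E = r_u · r_u = 5,
  F = r_u · r_v = 0,
  G = r_v · r_v = u^2.
Evaluating at (u, v) = (9/2, pi/5): E = 5, F = 0, G = 81/4.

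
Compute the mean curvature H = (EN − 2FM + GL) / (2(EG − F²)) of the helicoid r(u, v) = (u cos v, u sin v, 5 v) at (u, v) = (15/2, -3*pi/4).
H = 0

With E = 1, F = 0, G = u^2 + 25, L = 0, M = -5/sqrt(u^2 + 25), N = 0, assemble
  H = (EN − 2FM + GL) / (2(EG − F²)) = 0.
At (u, v) = (15/2, -3*pi/4): H = 0.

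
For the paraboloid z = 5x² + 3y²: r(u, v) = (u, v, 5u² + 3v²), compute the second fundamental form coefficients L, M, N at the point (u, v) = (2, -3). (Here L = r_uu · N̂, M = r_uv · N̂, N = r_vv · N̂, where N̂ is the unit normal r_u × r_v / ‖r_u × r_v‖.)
L = 2*sqrt(29)/29;  M = 0;  N = 6*sqrt(29)/145

Compute the unit normal N̂(u, v) = (-10*u/sqrt(100*u^2 + 36*v^2 + 1), -6*v/sqrt(100*u^2 + 36*v^2 + 1), 1/sqrt(100*u^2 + 36*v^2 + 1)), and the second partials r_uu, r_uv, r_vv. Take dot products:
  L(u, v) = r_uu · N̂ = 10/sqrt(100*u^2 + 36*v^2 + 1),
  M(u, v) = r_uv · N̂ = 0,
  N(u, v) = r_vv · N̂ = 6/sqrt(100*u^2 + 36*v^2 + 1).
Evaluating at (u, v) = (2, -3):
  L = 2*sqrt(29)/29, M = 0, N = 6*sqrt(29)/145.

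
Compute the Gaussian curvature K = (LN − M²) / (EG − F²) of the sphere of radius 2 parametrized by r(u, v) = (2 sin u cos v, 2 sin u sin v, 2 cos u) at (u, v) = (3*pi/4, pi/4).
K = 1/4

Coefficients of the first fundamental form: E = 4, F = 0, G = 4*sin(u)^2.
Coefficients of the second fundamental form: L = -2*sin(u)/Abs(sin(u)), M = 0, N = -2*sin(u)^3/Abs(sin(u)).
Assemble K = (LN − M²)/(EG − F²) = 1/4. At (u, v) = (3*pi/4, pi/4): K = 1/4.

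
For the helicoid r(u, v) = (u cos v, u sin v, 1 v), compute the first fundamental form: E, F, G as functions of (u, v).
E = 1;  F = 0;  G = u^2 + 1

Compute partials: r_u = (cos(v), sin(v), 0), r_v = (-u*sin(v), u*cos(v), 1). Then
  E = r_u · r_u = 1,
  F = r_u · r_v = 0,
  G = r_v · r_v = u^2 + 1.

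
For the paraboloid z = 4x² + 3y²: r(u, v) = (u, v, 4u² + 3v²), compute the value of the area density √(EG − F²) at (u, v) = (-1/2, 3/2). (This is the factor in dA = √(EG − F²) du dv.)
√(EG − F²)|_{(-1/2, 3/2)} = 7*sqrt(2)

E = 64*u^2 + 1, F = 48*u*v, G = 36*v^2 + 1, so EG − F² = 64*u^2 + 36*v^2 + 1. Taking the positive square root: √(EG − F²) = sqrt(64*u^2 + 36*v^2 + 1). At (u, v) = (-1/2, 3/2): 7*sqrt(2).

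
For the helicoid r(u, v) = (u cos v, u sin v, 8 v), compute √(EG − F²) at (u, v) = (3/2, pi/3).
√(EG − F²)|_{(3/2, pi/3)} = sqrt(265)/2

E = 1, F = 0, G = u^2 + 64; EG − F² = u^2 + 64; √(EG − F²) = sqrt(u^2 + 64). At the given point: sqrt(265)/2.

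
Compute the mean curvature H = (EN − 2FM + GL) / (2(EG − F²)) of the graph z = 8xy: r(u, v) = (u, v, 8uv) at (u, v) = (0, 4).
H = 0

With E = 64*v^2 + 1, F = 64*u*v, G = 64*u^2 + 1, L = 0, M = 8/sqrt(64*u^2 + 64*v^2 + 1), N = 0, assemble
  H = (EN − 2FM + GL) / (2(EG − F²)) = -512*u*v/(64*u^2 + 64*v^2 + 1)^(3/2).
At (u, v) = (0, 4): H = 0.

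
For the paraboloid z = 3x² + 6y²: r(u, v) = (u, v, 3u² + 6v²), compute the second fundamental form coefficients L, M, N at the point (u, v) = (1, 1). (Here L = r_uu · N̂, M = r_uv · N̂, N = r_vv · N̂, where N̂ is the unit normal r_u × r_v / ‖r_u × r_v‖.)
L = 6*sqrt(181)/181;  M = 0;  N = 12*sqrt(181)/181

Compute the unit normal N̂(u, v) = (-6*u/sqrt(36*u^2 + 144*v^2 + 1), -12*v/sqrt(36*u^2 + 144*v^2 + 1), 1/sqrt(36*u^2 + 144*v^2 + 1)), and the second partials r_uu, r_uv, r_vv. Take dot products:
  L(u, v) = r_uu · N̂ = 6/sqrt(36*u^2 + 144*v^2 + 1),
  M(u, v) = r_uv · N̂ = 0,
  N(u, v) = r_vv · N̂ = 12/sqrt(36*u^2 + 144*v^2 + 1).
Evaluating at (u, v) = (1, 1):
  L = 6*sqrt(181)/181, M = 0, N = 12*sqrt(181)/181.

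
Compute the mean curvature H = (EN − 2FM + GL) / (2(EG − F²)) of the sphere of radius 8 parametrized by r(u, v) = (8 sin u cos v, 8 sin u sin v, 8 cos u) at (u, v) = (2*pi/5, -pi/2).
H = -1/8

With E = 64, F = 0, G = 64*sin(u)^2, L = -8*sin(u)/Abs(sin(u)), M = 0, N = -8*sin(u)^3/Abs(sin(u)), assemble
  H = (EN − 2FM + GL) / (2(EG − F²)) = -sin(u)/(8*Abs(sin(u))).
At (u, v) = (2*pi/5, -pi/2): H = -1/8.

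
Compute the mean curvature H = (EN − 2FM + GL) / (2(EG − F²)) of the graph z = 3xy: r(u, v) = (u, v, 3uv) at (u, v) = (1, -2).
H = 27*sqrt(46)/1058

With E = 9*v^2 + 1, F = 9*u*v, G = 9*u^2 + 1, L = 0, M = 3/sqrt(9*u^2 + 9*v^2 + 1), N = 0, assemble
  H = (EN − 2FM + GL) / (2(EG − F²)) = -27*u*v/(9*u^2 + 9*v^2 + 1)^(3/2).
At (u, v) = (1, -2): H = 27*sqrt(46)/1058.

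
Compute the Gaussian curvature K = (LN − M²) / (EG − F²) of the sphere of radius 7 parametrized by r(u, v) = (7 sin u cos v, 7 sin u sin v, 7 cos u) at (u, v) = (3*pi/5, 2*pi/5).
K = 1/49

Coefficients of the first fundamental form: E = 49, F = 0, G = 49*sin(u)^2.
Coefficients of the second fundamental form: L = -7*sin(u)/Abs(sin(u)), M = 0, N = -7*sin(u)^3/Abs(sin(u)).
Assemble K = (LN − M²)/(EG − F²) = 1/49. At (u, v) = (3*pi/5, 2*pi/5): K = 1/49.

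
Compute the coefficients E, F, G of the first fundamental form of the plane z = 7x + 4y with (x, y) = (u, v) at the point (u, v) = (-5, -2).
E = 50;  F = 28;  G = 17

Partials: r_u = (1, 0, 7), r_v = (0, 1, 4). As functions of (u, v):
  E = r_u · r_u = 50,
  F = r_u · r_v = 28,
  G = r_v · r_v = 17.
Evaluating at (u, v) = (-5, -2): E = 50, F = 28, G = 17.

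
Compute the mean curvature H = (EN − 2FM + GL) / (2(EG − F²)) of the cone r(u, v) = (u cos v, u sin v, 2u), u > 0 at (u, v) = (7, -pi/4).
H = sqrt(5)/35

With E = 5, F = 0, G = u^2, L = 0, M = 0, N = 2*sqrt(5)*u^2/(5*Abs(u)), assemble
  H = (EN − 2FM + GL) / (2(EG − F²)) = sqrt(5)/(5*Abs(u)).
At (u, v) = (7, -pi/4): H = sqrt(5)/35.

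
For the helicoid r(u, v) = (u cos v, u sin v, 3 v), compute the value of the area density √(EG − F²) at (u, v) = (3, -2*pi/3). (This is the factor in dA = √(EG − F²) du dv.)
√(EG − F²)|_{(3, -2*pi/3)} = 3*sqrt(2)

E = 1, F = 0, G = u^2 + 9, so EG − F² = u^2 + 9. Taking the positive square root: √(EG − F²) = sqrt(u^2 + 9). At (u, v) = (3, -2*pi/3): 3*sqrt(2).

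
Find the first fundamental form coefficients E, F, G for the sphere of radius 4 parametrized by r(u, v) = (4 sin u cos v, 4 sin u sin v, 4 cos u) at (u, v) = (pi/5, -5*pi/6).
E = 16;  F = 0;  G = 10 - 2*sqrt(5)

Partials: r_u = (4*cos(u)*cos(v), 4*sin(v)*cos(u), -4*sin(u)), r_v = (-4*sin(u)*sin(v), 4*sin(u)*cos(v), 0). As functions of (u, v):
  E = r_u · r_u = 16,
  F = r_u · r_v = 0,
  G = r_v · r_v = 16*sin(u)^2.
Evaluating at (u, v) = (pi/5, -5*pi/6): E = 16, F = 0, G = 10 - 2*sqrt(5).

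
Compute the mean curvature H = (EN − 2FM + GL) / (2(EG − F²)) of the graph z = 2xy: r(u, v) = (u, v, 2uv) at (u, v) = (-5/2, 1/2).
H = 10*sqrt(3)/243

With E = 4*v^2 + 1, F = 4*u*v, G = 4*u^2 + 1, L = 0, M = 2/sqrt(4*u^2 + 4*v^2 + 1), N = 0, assemble
  H = (EN − 2FM + GL) / (2(EG − F²)) = -8*u*v/(4*u^2 + 4*v^2 + 1)^(3/2).
At (u, v) = (-5/2, 1/2): H = 10*sqrt(3)/243.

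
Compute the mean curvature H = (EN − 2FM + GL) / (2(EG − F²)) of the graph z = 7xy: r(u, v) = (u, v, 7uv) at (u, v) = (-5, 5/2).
H = 34300*sqrt(681)/12521547

With E = 49*v^2 + 1, F = 49*u*v, G = 49*u^2 + 1, L = 0, M = 7/sqrt(49*u^2 + 49*v^2 + 1), N = 0, assemble
  H = (EN − 2FM + GL) / (2(EG − F²)) = -343*u*v/(49*u^2 + 49*v^2 + 1)^(3/2).
At (u, v) = (-5, 5/2): H = 34300*sqrt(681)/12521547.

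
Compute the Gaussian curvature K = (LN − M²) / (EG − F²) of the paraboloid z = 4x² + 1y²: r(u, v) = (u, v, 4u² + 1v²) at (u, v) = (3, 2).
K = 16/351649

Coefficients of the first fundamental form: E = 64*u^2 + 1, F = 16*u*v, G = 4*v^2 + 1.
Coefficients of the second fundamental form: L = 8/sqrt(64*u^2 + 4*v^2 + 1), M = 0, N = 2/sqrt(64*u^2 + 4*v^2 + 1).
Assemble K = (LN − M²)/(EG − F²) = 16/(4096*u^4 + 512*u^2*v^2 + 128*u^2 + 16*v^4 + 8*v^2 + 1). At (u, v) = (3, 2): K = 16/351649.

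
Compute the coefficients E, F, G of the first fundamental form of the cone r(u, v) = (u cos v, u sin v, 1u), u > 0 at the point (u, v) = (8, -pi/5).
E = 2;  F = 0;  G = 64

Partials: r_u = (cos(v), sin(v), 1), r_v = (-u*sin(v), u*cos(v), 0). As functions of (u, v):
  E = r_u · r_u = 2,
  F = r_u · r_v = 0,
  G = r_v · r_v = u^2.
Evaluating at (u, v) = (8, -pi/5): E = 2, F = 0, G = 64.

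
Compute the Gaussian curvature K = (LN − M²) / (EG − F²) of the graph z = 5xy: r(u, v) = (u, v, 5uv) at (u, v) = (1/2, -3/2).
K = -100/16129

Coefficients of the first fundamental form: E = 25*v^2 + 1, F = 25*u*v, G = 25*u^2 + 1.
Coefficients of the second fundamental form: L = 0, M = 5/sqrt(25*u^2 + 25*v^2 + 1), N = 0.
Assemble K = (LN − M²)/(EG − F²) = -25/(625*u^4 + 1250*u^2*v^2 + 50*u^2 + 625*v^4 + 50*v^2 + 1). At (u, v) = (1/2, -3/2): K = -100/16129.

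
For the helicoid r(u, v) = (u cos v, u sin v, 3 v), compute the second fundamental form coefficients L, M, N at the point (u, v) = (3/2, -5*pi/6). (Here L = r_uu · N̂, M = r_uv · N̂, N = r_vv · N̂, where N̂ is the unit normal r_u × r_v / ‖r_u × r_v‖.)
L = 0;  M = -2*sqrt(5)/5;  N = 0

Compute the unit normal N̂(u, v) = (3*sin(v)/sqrt(u^2 + 9), -3*cos(v)/sqrt(u^2 + 9), u/sqrt(u^2 + 9)), and the second partials r_uu, r_uv, r_vv. Take dot products:
  L(u, v) = r_uu · N̂ = 0,
  M(u, v) = r_uv · N̂ = -3/sqrt(u^2 + 9),
  N(u, v) = r_vv · N̂ = 0.
Evaluating at (u, v) = (3/2, -5*pi/6):
  L = 0, M = -2*sqrt(5)/5, N = 0.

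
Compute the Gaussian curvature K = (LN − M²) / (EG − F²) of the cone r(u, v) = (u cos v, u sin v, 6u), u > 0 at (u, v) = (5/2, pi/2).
K = 0

Coefficients of the first fundamental form: E = 37, F = 0, G = u^2.
Coefficients of the second fundamental form: L = 0, M = 0, N = 6*sqrt(37)*u^2/(37*Abs(u)).
Assemble K = (LN − M²)/(EG − F²) = 0. At (u, v) = (5/2, pi/2): K = 0.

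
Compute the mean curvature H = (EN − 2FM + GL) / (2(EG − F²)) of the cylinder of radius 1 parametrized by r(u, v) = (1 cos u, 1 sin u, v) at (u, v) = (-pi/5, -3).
H = -1/2

With E = 1, F = 0, G = 1, L = -1, M = 0, N = 0, assemble
  H = (EN − 2FM + GL) / (2(EG − F²)) = -1/2.
At (u, v) = (-pi/5, -3): H = -1/2.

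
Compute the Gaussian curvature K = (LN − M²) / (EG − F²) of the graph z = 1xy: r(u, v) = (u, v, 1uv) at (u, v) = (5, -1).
K = -1/729

Coefficients of the first fundamental form: E = v^2 + 1, F = u*v, G = u^2 + 1.
Coefficients of the second fundamental form: L = 0, M = 1/sqrt(u^2 + v^2 + 1), N = 0.
Assemble K = (LN − M²)/(EG − F²) = 1/((u^2*v^2 - (u^2 + 1)*(v^2 + 1))*(u^2 + v^2 + 1)). At (u, v) = (5, -1): K = -1/729.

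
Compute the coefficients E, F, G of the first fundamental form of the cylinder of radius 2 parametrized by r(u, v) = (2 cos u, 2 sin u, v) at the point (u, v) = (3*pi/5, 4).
E = 4;  F = 0;  G = 1

Partials: r_u = (-2*sin(u), 2*cos(u), 0), r_v = (0, 0, 1). As functions of (u, v):
  E = r_u · r_u = 4,
  F = r_u · r_v = 0,
  G = r_v · r_v = 1.
Evaluating at (u, v) = (3*pi/5, 4): E = 4, F = 0, G = 1.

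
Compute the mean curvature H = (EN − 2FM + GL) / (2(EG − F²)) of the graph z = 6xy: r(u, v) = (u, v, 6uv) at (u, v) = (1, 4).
H = -864*sqrt(613)/375769

With E = 36*v^2 + 1, F = 36*u*v, G = 36*u^2 + 1, L = 0, M = 6/sqrt(36*u^2 + 36*v^2 + 1), N = 0, assemble
  H = (EN − 2FM + GL) / (2(EG − F²)) = -216*u*v/(36*u^2 + 36*v^2 + 1)^(3/2).
At (u, v) = (1, 4): H = -864*sqrt(613)/375769.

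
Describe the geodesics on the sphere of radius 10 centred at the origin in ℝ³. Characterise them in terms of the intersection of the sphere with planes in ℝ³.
Geodesics on the sphere of radius 10 are great circles — circles of radius 10 obtained as the intersection of the sphere with planes through the origin (the centre of the sphere).

A curve α(t) of nonzero constant speed on the sphere of radius 10 is a geodesic iff its acceleration α̈ is everywhere normal to the surface, i.e. parallel to the radial vector α(t). Then d/dt(α × α̇) = α̇ × α̇ + α × α̈ = 0, so α × α̇ is a constant vector n ≠ 0 and α(t) · n = 0 for all t: α lies in the plane through the origin with normal n. The intersection of that plane with the sphere is a circle of radius 10 (a great circle). Conversely, a great circle traversed at constant speed has centripetal acceleration pointing at the origin, hence normal to the sphere, so every great circle is a geodesic.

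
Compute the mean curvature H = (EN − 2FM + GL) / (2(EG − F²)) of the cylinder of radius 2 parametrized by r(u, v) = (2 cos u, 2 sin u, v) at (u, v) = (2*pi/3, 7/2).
H = -1/4

With E = 4, F = 0, G = 1, L = -2, M = 0, N = 0, assemble
  H = (EN − 2FM + GL) / (2(EG − F²)) = -1/4.
At (u, v) = (2*pi/3, 7/2): H = -1/4.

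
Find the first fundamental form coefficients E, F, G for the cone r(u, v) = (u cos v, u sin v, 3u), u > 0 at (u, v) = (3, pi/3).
E = 10;  F = 0;  G = 9

Partials: r_u = (cos(v), sin(v), 3), r_v = (-u*sin(v), u*cos(v), 0). As functions of (u, v):
  E = r_u · r_u = 10,
  F = r_u · r_v = 0,
  G = r_v · r_v = u^2.
Evaluating at (u, v) = (3, pi/3): E = 10, F = 0, G = 9.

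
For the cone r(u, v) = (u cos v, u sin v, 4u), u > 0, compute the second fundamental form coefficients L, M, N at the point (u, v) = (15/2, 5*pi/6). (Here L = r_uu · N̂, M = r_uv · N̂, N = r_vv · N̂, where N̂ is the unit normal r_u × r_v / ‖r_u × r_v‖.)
L = 0;  M = 0;  N = 30*sqrt(17)/17

Compute the unit normal N̂(u, v) = (-4*sqrt(17)*u*cos(v)/(17*Abs(u)), -4*sqrt(17)*u*sin(v)/(17*Abs(u)), sqrt(17)*u/(17*Abs(u))), and the second partials r_uu, r_uv, r_vv. Take dot products:
  L(u, v) = r_uu · N̂ = 0,
  M(u, v) = r_uv · N̂ = 0,
  N(u, v) = r_vv · N̂ = 4*sqrt(17)*u^2/(17*Abs(u)).
Evaluating at (u, v) = (15/2, 5*pi/6):
  L = 0, M = 0, N = 30*sqrt(17)/17.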